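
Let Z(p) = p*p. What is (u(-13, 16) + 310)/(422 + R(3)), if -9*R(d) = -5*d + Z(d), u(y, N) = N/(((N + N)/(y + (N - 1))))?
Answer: 933/1268 ≈ 0.73580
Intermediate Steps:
u(y, N) = -½ + N/2 + y/2 (u(y, N) = N/(((2*N)/(y + (-1 + N)))) = N/(((2*N)/(-1 + N + y))) = N/((2*N/(-1 + N + y))) = N*((-1 + N + y)/(2*N)) = -½ + N/2 + y/2)
Z(p) = p²
R(d) = -d²/9 + 5*d/9 (R(d) = -(-5*d + d²)/9 = -(d² - 5*d)/9 = -d²/9 + 5*d/9)
(u(-13, 16) + 310)/(422 + R(3)) = ((-½ + (½)*16 + (½)*(-13)) + 310)/(422 + (⅑)*3*(5 - 1*3)) = ((-½ + 8 - 13/2) + 310)/(422 + (⅑)*3*(5 - 3)) = (1 + 310)/(422 + (⅑)*3*2) = 311/(422 + ⅔) = 311/(1268/3) = 311*(3/1268) = 933/1268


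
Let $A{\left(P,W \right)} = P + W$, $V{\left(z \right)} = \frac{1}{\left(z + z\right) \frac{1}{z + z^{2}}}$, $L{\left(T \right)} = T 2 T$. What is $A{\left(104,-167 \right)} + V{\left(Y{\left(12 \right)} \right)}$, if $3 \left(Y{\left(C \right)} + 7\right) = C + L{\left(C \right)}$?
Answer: $-16$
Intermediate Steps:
$L{\left(T \right)} = 2 T^{2}$ ($L{\left(T \right)} = 2 T T = 2 T^{2}$)
$Y{\left(C \right)} = -7 + \frac{C}{3} + \frac{2 C^{2}}{3}$ ($Y{\left(C \right)} = -7 + \frac{C + 2 C^{2}}{3} = -7 + \left(\frac{C}{3} + \frac{2 C^{2}}{3}\right) = -7 + \frac{C}{3} + \frac{2 C^{2}}{3}$)
$V{\left(z \right)} = \frac{z + z^{2}}{2 z}$ ($V{\left(z \right)} = \frac{1}{2 z \frac{1}{z + z^{2}}} = \frac{z + z^{2}}{2 z}$)
$A{\left(104,-167 \right)} + V{\left(Y{\left(12 \right)} \right)} = \left(104 - 167\right) + \left(\frac{1}{2} + \frac{-7 + \frac{1}{3} \cdot 12 + \frac{2 \cdot 12^{2}}{3}}{2}\right) = -63 + \left(\frac{1}{2} + \frac{-7 + 4 + \frac{2}{3} \cdot 144}{2}\right) = -63 + \left(\frac{1}{2} + \frac{-7 + 4 + 96}{2}\right) = -63 + \left(\frac{1}{2} + \frac{1}{2} \cdot 93\right) = -63 + \left(\frac{1}{2} + \frac{93}{2}\right) = -63 + 47 = -16$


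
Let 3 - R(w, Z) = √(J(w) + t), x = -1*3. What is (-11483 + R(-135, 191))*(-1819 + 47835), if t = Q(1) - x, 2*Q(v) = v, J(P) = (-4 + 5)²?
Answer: -528263680 - 69024*√2 ≈ -5.2836e+8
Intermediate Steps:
J(P) = 1 (J(P) = 1² = 1)
Q(v) = v/2
x = -3
t = 7/2 (t = (½)*1 - 1*(-3) = ½ + 3 = 7/2 ≈ 3.5000)
R(w, Z) = 3 - 3*√2/2 (R(w, Z) = 3 - √(1 + 7/2) = 3 - √(9/2) = 3 - 3*√2/2)
(-11483 + R(-135, 191))*(-1819 + 47835) = (-11483 + (3 - 3*√2/2))*(-1819 + 47835) = (-11480 - 3*√2/2)*46016 = -528263680 - 69024*√2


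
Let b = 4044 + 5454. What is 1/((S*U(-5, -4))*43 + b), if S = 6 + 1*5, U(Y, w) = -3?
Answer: 1/8079 ≈ 0.00012378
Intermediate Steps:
b = 9498
S = 11 (S = 6 + 5 = 11)
1/((S*U(-5, -4))*43 + b) = 1/((11*(-3))*43 + 9498) = 1/(-33*43 + 9498) = 1/(-1419 + 9498) = 1/8079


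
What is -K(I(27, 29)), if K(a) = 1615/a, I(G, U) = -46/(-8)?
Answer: -6460/23 ≈ -280.87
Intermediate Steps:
I(G, U) = 23/4 (I(G, U) = -46*(-1/8) = 23/4)
-K(I(27, 29)) = -1615/23/4 = -1615*4/23 = -1*6460/23 = -6460/23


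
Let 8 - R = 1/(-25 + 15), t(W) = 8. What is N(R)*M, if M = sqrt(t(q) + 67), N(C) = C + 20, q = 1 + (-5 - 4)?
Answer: 281*sqrt(3)/2 ≈ 243.35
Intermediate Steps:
q = -8 (q = 1 - 9 = -8)
R = 81/10 (R = 8 - 1/(-25 + 15) = 8 - 1/(-10) = 8 - 1*(-1/10) = 8 + 1/10 = 81/10 ≈ 8.1000)
N(C) = 20 + C
M = 5*sqrt(3) (M = sqrt(8 + 67) = sqrt(75) = 5*sqrt(3) ≈ 8.6602)
N(R)*M = (20 + 81/10)*(5*sqrt(3)) = 281*(5*sqrt(3))/10 = 281*sqrt(3)/2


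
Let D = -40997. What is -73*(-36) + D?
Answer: -38369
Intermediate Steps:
-73*(-36) + D = -73*(-36) - 40997 = 2628 - 40997 = -38369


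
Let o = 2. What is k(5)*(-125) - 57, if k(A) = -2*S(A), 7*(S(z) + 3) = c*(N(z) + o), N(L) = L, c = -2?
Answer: -1307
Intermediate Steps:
S(z) = -25/7 - 2*z/7 (S(z) = -3 + (-2*(z + 2))/7 = -3 + (-2*(2 + z))/7 = -3 + (-4 - 2*z)/7 = -3 + (-4/7 - 2*z/7) = -25/7 - 2*z/7)
k(A) = 50/7 + 4*A/7 (k(A) = -2*(-25/7 - 2*A/7) = 50/7 + 4*A/7)
k(5)*(-125) - 57 = (50/7 + (4/7)*5)*(-125) - 57 = (50/7 + 20/7)*(-125) - 57 = 10*(-125) - 57 = -1250 - 57 = -1307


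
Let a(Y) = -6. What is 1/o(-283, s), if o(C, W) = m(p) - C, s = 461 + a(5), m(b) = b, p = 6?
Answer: 1/289 ≈ 0.0034602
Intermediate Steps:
s = 455 (s = 461 - 6 = 455)
o(C, W) = 6 - C
1/o(-283, s) = 1/(6 - 1*(-283)) = 1/(6 + 283) = 1/289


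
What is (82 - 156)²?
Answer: 5476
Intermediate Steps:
(82 - 156)² = (-74)² = 5476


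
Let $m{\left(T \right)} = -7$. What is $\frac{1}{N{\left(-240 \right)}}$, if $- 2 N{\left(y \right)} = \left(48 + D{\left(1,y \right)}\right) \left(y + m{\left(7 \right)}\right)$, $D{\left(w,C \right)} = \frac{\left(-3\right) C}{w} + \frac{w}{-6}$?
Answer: $\frac{12}{1137929} \approx 1.0545 \cdot 10^{-5}$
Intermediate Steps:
$D{\left(w,C \right)} = - \frac{w}{6} - \frac{3 C}{w}$ ($D{\left(w,C \right)} = - \frac{3 C}{w} + w \left(- \frac{1}{6}\right) = - \frac{3 C}{w} - \frac{w}{6} = - \frac{w}{6} - \frac{3 C}{w}$)
$N{\left(y \right)} = - \frac{\left(-7 + y\right) \left(\frac{287}{6} - 3 y\right)}{2}$ ($N{\left(y \right)} = - \frac{\left(48 - \left(\frac{1}{6} + \frac{3 y}{1}\right)\right) \left(y - 7\right)}{2} = - \frac{\left(48 - \left(\frac{1}{6} + 3 y 1\right)\right) \left(-7 + y\right)}{2} = - \frac{\left(48 - \left(\frac{1}{6} + 3 y\right)\right) \left(-7 + y\right)}{2} = - \frac{\left(\frac{287}{6} - 3 y\right) \left(-7 + y\right)}{2} = - \frac{\left(-7 + y\right) \left(\frac{287}{6} - 3 y\right)}{2}$)
$\frac{1}{N{\left(-240 \right)}} = \frac{1}{\frac{2009}{12} - -8260 + \frac{3 \left(-240\right)^{2}}{2}} = \frac{1}{\frac{2009}{12} + 8260 + \frac{3}{2} \cdot 57600} = \frac{1}{\frac{2009}{12} + 8260 + 86400} = \frac{1}{\frac{1137929}{12}} = \frac{12}{1137929}$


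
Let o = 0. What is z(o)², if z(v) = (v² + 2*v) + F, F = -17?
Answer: 289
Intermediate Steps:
z(v) = -17 + v² + 2*v (z(v) = (v² + 2*v) - 17 = -17 + v² + 2*v)
z(o)² = (-17 + 0² + 2*0)² = (-17 + 0 + 0)² = (-17)² = 289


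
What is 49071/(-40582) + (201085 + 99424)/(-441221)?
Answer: -3076946539/1627784602 ≈ -1.8903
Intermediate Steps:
49071/(-40582) + (201085 + 99424)/(-441221) = 49071*(-1/40582) + 300509*(-1/441221) = -49071/40582 - 27319/40111 = -3076946539/1627784602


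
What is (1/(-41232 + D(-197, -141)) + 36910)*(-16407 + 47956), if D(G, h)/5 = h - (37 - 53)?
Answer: 48741371025081/41857 ≈ 1.1645e+9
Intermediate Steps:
D(G, h) = 80 + 5*h (D(G, h) = 5*(h - (37 - 53)) = 5*(h - 1*(-16)) = 5*(h + 16) = 5*(16 + h) = 80 + 5*h)
(1/(-41232 + D(-197, -141)) + 36910)*(-16407 + 47956) = (1/(-41232 + (80 + 5*(-141))) + 36910)*(-16407 + 47956) = (1/(-41232 + (80 - 705)) + 36910)*31549 = (1/(-41232 - 625) + 36910)*31549 = (1/(-41857) + 36910)*31549 = (-1/41857 + 36910)*31549 = (1544941869/41857)*31549 = 48741371025081/41857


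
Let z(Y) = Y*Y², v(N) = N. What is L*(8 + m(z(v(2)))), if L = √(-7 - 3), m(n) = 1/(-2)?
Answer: 15*I*√10/2 ≈ 23.717*I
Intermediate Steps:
z(Y) = Y³
m(n) = -½
L = I*√10 (L = √(-10) = I*√10 ≈ 3.1623*I)
L*(8 + m(z(v(2)))) = (I*√10)*(8 - ½) = (I*√10)*(15/2) = 15*I*√10/2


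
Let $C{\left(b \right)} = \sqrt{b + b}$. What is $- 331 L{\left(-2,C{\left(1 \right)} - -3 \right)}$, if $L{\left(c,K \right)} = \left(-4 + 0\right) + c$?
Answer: $1986$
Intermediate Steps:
$C{\left(b \right)} = \sqrt{2} \sqrt{b}$ ($C{\left(b \right)} = \sqrt{2 b} = \sqrt{2} \sqrt{b}$)
$L{\left(c,K \right)} = -4 + c$
$- 331 L{\left(-2,C{\left(1 \right)} - -3 \right)} = - 331 \left(-4 - 2\right) = \left(-331\right) \left(-6\right) = 1986$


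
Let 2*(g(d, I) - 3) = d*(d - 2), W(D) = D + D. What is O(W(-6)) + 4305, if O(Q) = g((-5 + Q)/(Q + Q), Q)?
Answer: 4962289/1152 ≈ 4307.5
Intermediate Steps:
W(D) = 2*D
g(d, I) = 3 + d*(-2 + d)/2 (g(d, I) = 3 + (d*(d - 2))/2 = 3 + (d*(-2 + d))/2 = 3 + d*(-2 + d)/2)
O(Q) = 3 - (-5 + Q)/(2*Q) + (-5 + Q)²/(8*Q²) (O(Q) = 3 + ((-5 + Q)/(Q + Q))²/2 - (-5 + Q)/(Q + Q) = 3 + ((-5 + Q)/((2*Q)))²/2 - (-5 + Q)/(2*Q) = 3 + ((-5 + Q)*(1/(2*Q)))²/2 - (-5 + Q)*1/(2*Q) = 3 + ((-5 + Q)/(2*Q))²/2 - (-5 + Q)/(2*Q) = 3 + ((-5 + Q)²/(4*Q²))/2 - (-5 + Q)/(2*Q) = 3 + (-5 + Q)²/(8*Q²) - (-5 + Q)/(2*Q) = 3 - (-5 + Q)/(2*Q) + (-5 + Q)²/(8*Q²))
O(W(-6)) + 4305 = (25 + 10*(2*(-6)) + 21*(2*(-6))²)/(8*(2*(-6))²) + 4305 = (⅛)*(25 + 10*(-12) + 21*(-12)²)/(-12)² + 4305 = (⅛)*(1/144)*(25 - 120 + 21*144) + 4305 = (⅛)*(1/144)*(25 - 120 + 3024) + 4305 = (⅛)*(1/144)*2929 + 4305 = 2929/1152 + 4305 = 4962289/1152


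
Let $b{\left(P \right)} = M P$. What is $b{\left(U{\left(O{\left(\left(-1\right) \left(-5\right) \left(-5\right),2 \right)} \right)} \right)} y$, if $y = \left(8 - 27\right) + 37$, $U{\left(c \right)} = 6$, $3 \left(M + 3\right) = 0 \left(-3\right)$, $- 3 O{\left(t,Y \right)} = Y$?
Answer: $-324$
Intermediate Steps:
$O{\left(t,Y \right)} = - \frac{Y}{3}$
$M = -3$ ($M = -3 + \frac{0 \left(-3\right)}{3} = -3 + \frac{1}{3} \cdot 0 = -3 + 0 = -3$)
$b{\left(P \right)} = - 3 P$
$y = 18$ ($y = -19 + 37 = 18$)
$b{\left(U{\left(O{\left(\left(-1\right) \left(-5\right) \left(-5\right),2 \right)} \right)} \right)} y = \left(-3\right) 6 \cdot 18 = \left(-18\right) 18 = -324$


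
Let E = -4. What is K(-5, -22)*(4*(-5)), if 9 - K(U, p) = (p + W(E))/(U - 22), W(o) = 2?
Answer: -4460/27 ≈ -165.19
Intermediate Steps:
K(U, p) = 9 - (2 + p)/(-22 + U) (K(U, p) = 9 - (p + 2)/(U - 22) = 9 - (2 + p)/(-22 + U))
K(-5, -22)*(4*(-5)) = ((-200 - 1*(-22) + 9*(-5))/(-22 - 5))*(4*(-5)) = ((-200 + 22 - 45)/(-27))*(-20) = -1/27*(-223)*(-20) = (223/27)*(-20) = -4460/27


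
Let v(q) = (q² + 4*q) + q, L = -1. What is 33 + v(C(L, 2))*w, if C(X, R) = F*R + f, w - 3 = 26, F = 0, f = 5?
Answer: 1483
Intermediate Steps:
w = 29 (w = 3 + 26 = 29)
C(X, R) = 5 (C(X, R) = 0*R + 5 = 0 + 5 = 5)
v(q) = q² + 5*q
33 + v(C(L, 2))*w = 33 + (5*(5 + 5))*29 = 33 + (5*10)*29 = 33 + 50*29 = 33 + 1450 = 1483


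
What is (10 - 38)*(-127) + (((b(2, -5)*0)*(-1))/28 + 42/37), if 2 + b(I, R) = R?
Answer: 131614/37 ≈ 3557.1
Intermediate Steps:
b(I, R) = -2 + R
(10 - 38)*(-127) + (((b(2, -5)*0)*(-1))/28 + 42/37) = (10 - 38)*(-127) + ((((-2 - 5)*0)*(-1))/28 + 42/37) = -28*(-127) + ((-7*0*(-1))*(1/28) + 42*(1/37)) = 3556 + ((0*(-1))*(1/28) + 42/37) = 3556 + (0*(1/28) + 42/37) = 3556 + (0 + 42/37) = 3556 + 42/37 = 131614/37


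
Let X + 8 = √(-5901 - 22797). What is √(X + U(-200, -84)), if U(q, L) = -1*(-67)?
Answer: √(59 + I*√28698) ≈ 10.918 + 7.7584*I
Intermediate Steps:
U(q, L) = 67
X = -8 + I*√28698 (X = -8 + √(-5901 - 22797) = -8 + √(-28698) = -8 + I*√28698 ≈ -8.0 + 169.4*I)
√(X + U(-200, -84)) = √((-8 + I*√28698) + 67) = √(59 + I*√28698)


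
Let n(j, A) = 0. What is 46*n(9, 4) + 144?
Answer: 144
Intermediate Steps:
46*n(9, 4) + 144 = 46*0 + 144 = 0 + 144 = 144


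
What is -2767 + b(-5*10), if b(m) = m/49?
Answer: -135633/49 ≈ -2768.0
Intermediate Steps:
b(m) = m/49 (b(m) = m*(1/49) = m/49)
-2767 + b(-5*10) = -2767 + (-5*10)/49 = -2767 + (1/49)*(-50) = -2767 - 50/49 = -135633/49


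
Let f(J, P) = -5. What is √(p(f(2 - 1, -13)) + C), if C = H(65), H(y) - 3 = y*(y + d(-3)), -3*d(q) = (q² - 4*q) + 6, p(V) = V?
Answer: √3638 ≈ 60.316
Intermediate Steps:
d(q) = -2 - q²/3 + 4*q/3 (d(q) = -((q² - 4*q) + 6)/3 = -(6 + q² - 4*q)/3 = -2 - q²/3 + 4*q/3)
H(y) = 3 + y*(-9 + y) (H(y) = 3 + y*(y + (-2 - ⅓*(-3)² + (4/3)*(-3))) = 3 + y*(y + (-2 - ⅓*9 - 4)) = 3 + y*(y + (-2 - 3 - 4)) = 3 + y*(y - 9) = 3 + y*(-9 + y))
C = 3643 (C = 3 + 65² - 9*65 = 3 + 4225 - 585 = 3643)
√(p(f(2 - 1, -13)) + C) = √(-5 + 3643) = √3638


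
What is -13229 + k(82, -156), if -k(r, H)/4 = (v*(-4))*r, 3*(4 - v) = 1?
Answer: -25255/3 ≈ -8418.3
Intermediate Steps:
v = 11/3 (v = 4 - 1/3*1 = 4 - 1/3 = 11/3 ≈ 3.6667)
k(r, H) = 176*r/3 (k(r, H) = -4*(11/3)*(-4)*r = -(-176)*r/3 = 176*r/3)
-13229 + k(82, -156) = -13229 + (176/3)*82 = -13229 + 14432/3 = -25255/3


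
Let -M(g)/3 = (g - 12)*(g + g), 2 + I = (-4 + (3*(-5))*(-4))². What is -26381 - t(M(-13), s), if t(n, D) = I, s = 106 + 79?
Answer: -29515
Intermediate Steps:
I = 3134 (I = -2 + (-4 + (3*(-5))*(-4))² = -2 + (-4 - 15*(-4))² = -2 + (-4 + 60)² = -2 + 56² = -2 + 3136 = 3134)
M(g) = -6*g*(-12 + g) (M(g) = -3*(g - 12)*(g + g) = -3*(-12 + g)*2*g = -6*g*(-12 + g))
s = 185
t(n, D) = 3134
-26381 - t(M(-13), s) = -26381 - 1*3134 = -26381 - 3134 = -29515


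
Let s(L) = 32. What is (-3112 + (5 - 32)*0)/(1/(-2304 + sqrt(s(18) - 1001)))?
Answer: 7170048 - 3112*I*sqrt(969) ≈ 7.17e+6 - 96873.0*I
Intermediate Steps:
(-3112 + (5 - 32)*0)/(1/(-2304 + sqrt(s(18) - 1001))) = (-3112 + (5 - 32)*0)/(1/(-2304 + sqrt(32 - 1001))) = (-3112 - 27*0)/(1/(-2304 + sqrt(-969))) = (-3112 + 0)/(1/(-2304 + I*sqrt(969))) = -3112*(-2304 + I*sqrt(969)) = 7170048 - 3112*I*sqrt(969)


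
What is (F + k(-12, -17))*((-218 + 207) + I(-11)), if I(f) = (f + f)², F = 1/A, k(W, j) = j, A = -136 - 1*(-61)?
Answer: -603548/75 ≈ -8047.3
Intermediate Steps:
A = -75 (A = -136 + 61 = -75)
F = -1/75 (F = 1/(-75) = -1/75 ≈ -0.013333)
I(f) = 4*f² (I(f) = (2*f)² = 4*f²)
(F + k(-12, -17))*((-218 + 207) + I(-11)) = (-1/75 - 17)*((-218 + 207) + 4*(-11)²) = -1276*(-11 + 4*121)/75 = -1276*(-11 + 484)/75 = -1276/75*473 = -603548/75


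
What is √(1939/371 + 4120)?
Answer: 3*√1287529/53 ≈ 64.228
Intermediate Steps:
√(1939/371 + 4120) = √(1939*(1/371) + 4120) = √(277/53 + 4120) = √(218637/53) = 3*√1287529/53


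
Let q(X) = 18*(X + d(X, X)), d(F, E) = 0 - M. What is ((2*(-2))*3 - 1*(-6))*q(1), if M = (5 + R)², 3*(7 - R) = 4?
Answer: 12180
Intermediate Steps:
R = 17/3 (R = 7 - ⅓*4 = 7 - 4/3 = 17/3 ≈ 5.6667)
M = 1024/9 (M = (5 + 17/3)² = (32/3)² = 1024/9 ≈ 113.78)
d(F, E) = -1024/9 (d(F, E) = 0 - 1*1024/9 = 0 - 1024/9 = -1024/9)
q(X) = -2048 + 18*X (q(X) = 18*(X - 1024/9) = 18*(-1024/9 + X) = -2048 + 18*X)
((2*(-2))*3 - 1*(-6))*q(1) = ((2*(-2))*3 - 1*(-6))*(-2048 + 18*1) = (-4*3 + 6)*(-2048 + 18) = (-12 + 6)*(-2030) = -6*(-2030) = 12180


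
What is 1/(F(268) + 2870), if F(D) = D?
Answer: 1/3138 ≈ 0.00031867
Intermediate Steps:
1/(F(268) + 2870) = 1/(268 + 2870) = 1/3138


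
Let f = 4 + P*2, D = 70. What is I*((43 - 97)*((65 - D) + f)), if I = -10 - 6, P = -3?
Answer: -6048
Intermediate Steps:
I = -16
f = -2 (f = 4 - 3*2 = 4 - 6 = -2)
I*((43 - 97)*((65 - D) + f)) = -16*(43 - 97)*((65 - 1*70) - 2) = -(-864)*((65 - 70) - 2) = -(-864)*(-5 - 2) = -(-864)*(-7) = -16*378 = -6048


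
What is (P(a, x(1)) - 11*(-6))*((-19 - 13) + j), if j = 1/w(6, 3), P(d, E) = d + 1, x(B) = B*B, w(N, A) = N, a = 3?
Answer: -6685/3 ≈ -2228.3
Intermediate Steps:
x(B) = B²
P(d, E) = 1 + d
j = ⅙ (j = 1/6 = ⅙ ≈ 0.16667)
(P(a, x(1)) - 11*(-6))*((-19 - 13) + j) = ((1 + 3) - 11*(-6))*((-19 - 13) + ⅙) = (4 + 66)*(-32 + ⅙) = 70*(-191/6) = -6685/3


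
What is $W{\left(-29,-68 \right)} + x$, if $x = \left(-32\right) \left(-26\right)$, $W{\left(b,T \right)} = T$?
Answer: $764$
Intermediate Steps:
$x = 832$
$W{\left(-29,-68 \right)} + x = -68 + 832 = 764$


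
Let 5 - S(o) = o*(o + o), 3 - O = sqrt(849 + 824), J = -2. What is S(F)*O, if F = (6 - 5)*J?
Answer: -9 + 3*sqrt(1673) ≈ 113.71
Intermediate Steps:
O = 3 - sqrt(1673) (O = 3 - sqrt(849 + 824) = 3 - sqrt(1673) ≈ -37.902)
F = -2 (F = (6 - 5)*(-2) = 1*(-2) = -2)
S(o) = 5 - 2*o**2 (S(o) = 5 - o*(o + o) = 5 - o*2*o = 5 - 2*o**2)
S(F)*O = (5 - 2*(-2)**2)*(3 - sqrt(1673)) = (5 - 2*4)*(3 - sqrt(1673)) = (5 - 8)*(3 - sqrt(1673)) = -3*(3 - sqrt(1673)) = -9 + 3*sqrt(1673)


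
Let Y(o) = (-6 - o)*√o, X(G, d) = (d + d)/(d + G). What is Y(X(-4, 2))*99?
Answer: -396*I*√2 ≈ -560.03*I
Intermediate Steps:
X(G, d) = 2*d/(G + d) (X(G, d) = (2*d)/(G + d) = 2*d/(G + d))
Y(o) = √o*(-6 - o)
Y(X(-4, 2))*99 = (√(2*2/(-4 + 2))*(-6 - 2*2/(-4 + 2)))*99 = (√(2*2/(-2))*(-6 - 2*2/(-2)))*99 = (√(2*2*(-½))*(-6 - 2*2*(-1)/2))*99 = (√(-2)*(-6 - 1*(-2)))*99 = ((I*√2)*(-6 + 2))*99 = ((I*√2)*(-4))*99 = -4*I*√2*99 = -396*I*√2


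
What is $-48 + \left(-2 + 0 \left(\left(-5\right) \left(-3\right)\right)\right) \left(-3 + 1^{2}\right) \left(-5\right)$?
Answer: $-68$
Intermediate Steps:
$-48 + \left(-2 + 0 \left(\left(-5\right) \left(-3\right)\right)\right) \left(-3 + 1^{2}\right) \left(-5\right) = -48 + \left(-2 + 0 \cdot 15\right) \left(-3 + 1\right) \left(-5\right) = -48 + \left(-2 + 0\right) \left(-2\right) \left(-5\right) = -48 + \left(-2\right) \left(-2\right) \left(-5\right) = -48 + 4 \left(-5\right) = -48 - 20 = -68$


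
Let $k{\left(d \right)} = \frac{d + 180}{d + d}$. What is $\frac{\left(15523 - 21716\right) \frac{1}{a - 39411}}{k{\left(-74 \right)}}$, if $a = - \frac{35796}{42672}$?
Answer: $- \frac{1629650792}{7427870447} \approx -0.2194$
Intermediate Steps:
$a = - \frac{2983}{3556}$ ($a = \left(-35796\right) \frac{1}{42672} = - \frac{2983}{3556} \approx -0.83886$)
$k{\left(d \right)} = \frac{180 + d}{2 d}$
$\frac{\left(15523 - 21716\right) \frac{1}{a - 39411}}{k{\left(-74 \right)}} = \frac{\left(15523 - 21716\right) \frac{1}{- \frac{2983}{3556} - 39411}}{\frac{1}{2} \frac{1}{-74} \left(180 - 74\right)} = \frac{\left(-6193\right) \frac{1}{- \frac{140148499}{3556}}}{\frac{1}{2} \left(- \frac{1}{74}\right) 106} = \frac{\left(-6193\right) \left(- \frac{3556}{140148499}\right)}{- \frac{53}{74}} = \frac{22022308}{140148499} \left(- \frac{74}{53}\right) = - \frac{1629650792}{7427870447}$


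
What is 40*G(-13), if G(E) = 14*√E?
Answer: 560*I*√13 ≈ 2019.1*I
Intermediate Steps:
40*G(-13) = 40*(14*√(-13)) = 40*(14*(I*√13)) = 40*(14*I*√13) = 560*I*√13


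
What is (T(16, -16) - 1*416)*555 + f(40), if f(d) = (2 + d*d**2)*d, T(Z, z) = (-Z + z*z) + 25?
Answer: 2476275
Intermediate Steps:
T(Z, z) = 25 + z**2 - Z (T(Z, z) = (-Z + z**2) + 25 = (z**2 - Z) + 25 = 25 + z**2 - Z)
f(d) = d*(2 + d**3) (f(d) = (2 + d**3)*d = d*(2 + d**3))
(T(16, -16) - 1*416)*555 + f(40) = ((25 + (-16)**2 - 1*16) - 1*416)*555 + 40*(2 + 40**3) = ((25 + 256 - 16) - 416)*555 + 40*(2 + 64000) = (265 - 416)*555 + 40*64002 = -151*555 + 2560080 = -83805 + 2560080 = 2476275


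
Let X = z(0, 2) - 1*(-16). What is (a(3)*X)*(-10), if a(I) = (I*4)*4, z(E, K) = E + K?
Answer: -8640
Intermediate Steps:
a(I) = 16*I (a(I) = (4*I)*4 = 16*I)
X = 18 (X = (0 + 2) - 1*(-16) = 2 + 16 = 18)
(a(3)*X)*(-10) = ((16*3)*18)*(-10) = (48*18)*(-10) = 864*(-10) = -8640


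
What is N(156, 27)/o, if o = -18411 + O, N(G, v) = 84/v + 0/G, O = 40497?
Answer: 14/99387 ≈ 0.00014086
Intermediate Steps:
N(G, v) = 84/v (N(G, v) = 84/v + 0 = 84/v)
o = 22086 (o = -18411 + 40497 = 22086)
N(156, 27)/o = (84/27)/22086 = (84*(1/27))*(1/22086) = (28/9)*(1/22086) = 14/99387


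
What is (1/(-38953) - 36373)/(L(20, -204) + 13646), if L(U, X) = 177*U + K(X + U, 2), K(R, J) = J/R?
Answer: -130349047240/61589016783 ≈ -2.1164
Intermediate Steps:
L(U, X) = 2/(U + X) + 177*U (L(U, X) = 177*U + 2/(X + U) = 177*U + 2/(U + X) = 2/(U + X) + 177*U)
(1/(-38953) - 36373)/(L(20, -204) + 13646) = (1/(-38953) - 36373)/((2 + 177*20*(20 - 204))/(20 - 204) + 13646) = (-1/38953 - 36373)/((2 + 177*20*(-184))/(-184) + 13646) = -1416837470/(38953*(-(2 - 651360)/184 + 13646)) = -1416837470/(38953*(-1/184*(-651358) + 13646)) = -1416837470/(38953*(325679/92 + 13646)) = -1416837470/(38953*1581111/92) = -1416837470/38953*92/1581111 = -130349047240/61589016783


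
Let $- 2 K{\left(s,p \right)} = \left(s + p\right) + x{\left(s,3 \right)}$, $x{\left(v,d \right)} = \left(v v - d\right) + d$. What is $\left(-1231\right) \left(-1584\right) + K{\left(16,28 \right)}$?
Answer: $1949754$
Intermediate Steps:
$x{\left(v,d \right)} = v^{2}$ ($x{\left(v,d \right)} = \left(v^{2} - d\right) + d = v^{2}$)
$K{\left(s,p \right)} = - \frac{p}{2} - \frac{s}{2} - \frac{s^{2}}{2}$ ($K{\left(s,p \right)} = - \frac{\left(s + p\right) + s^{2}}{2} = - \frac{\left(p + s\right) + s^{2}}{2} = - \frac{p + s + s^{2}}{2} = - \frac{p}{2} - \frac{s}{2} - \frac{s^{2}}{2}$)
$\left(-1231\right) \left(-1584\right) + K{\left(16,28 \right)} = \left(-1231\right) \left(-1584\right) - \left(22 + 128\right) = 1949904 - 150 = 1949754$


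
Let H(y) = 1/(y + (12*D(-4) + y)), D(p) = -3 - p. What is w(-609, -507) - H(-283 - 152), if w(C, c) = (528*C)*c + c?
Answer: 139876614307/858 ≈ 1.6303e+8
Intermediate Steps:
w(C, c) = c + 528*C*c (w(C, c) = 528*C*c + c = c + 528*C*c)
H(y) = 1/(12 + 2*y) (H(y) = 1/(y + (12*(-3 - 1*(-4)) + y)) = 1/(y + (12*(-3 + 4) + y)) = 1/(y + (12*1 + y)) = 1/(y + (12 + y)) = 1/(12 + 2*y))
w(-609, -507) - H(-283 - 152) = -507*(1 + 528*(-609)) - 1/(2*(6 + (-283 - 152))) = -507*(1 - 321552) - 1/(2*(6 - 435)) = -507*(-321551) - 1/(2*(-429)) = 163026357 - (-1)/(2*429) = 163026357 - 1*(-1/858) = 163026357 + 1/858 = 139876614307/858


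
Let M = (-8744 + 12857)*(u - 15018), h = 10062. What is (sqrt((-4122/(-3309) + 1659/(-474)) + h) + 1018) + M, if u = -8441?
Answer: -96485849 + sqrt(48955108594)/2206 ≈ -9.6486e+7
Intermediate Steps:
M = -96486867 (M = (-8744 + 12857)*(-8441 - 15018) = 4113*(-23459) = -96486867)
(sqrt((-4122/(-3309) + 1659/(-474)) + h) + 1018) + M = (sqrt((-4122/(-3309) + 1659/(-474)) + 10062) + 1018) - 96486867 = (sqrt((-4122*(-1/3309) + 1659*(-1/474)) + 10062) + 1018) - 96486867 = (sqrt((1374/1103 - 7/2) + 10062) + 1018) - 96486867 = (sqrt(-4973/2206 + 10062) + 1018) - 96486867 = (sqrt(22191799/2206) + 1018) - 96486867 = (sqrt(48955108594)/2206 + 1018) - 96486867 = (1018 + sqrt(48955108594)/2206) - 96486867 = -96485849 + sqrt(48955108594)/2206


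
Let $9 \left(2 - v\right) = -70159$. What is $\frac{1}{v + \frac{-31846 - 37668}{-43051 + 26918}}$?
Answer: $\frac{145197}{1132791167} \approx 0.00012818$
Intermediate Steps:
$v = \frac{70177}{9}$ ($v = 2 - - \frac{70159}{9} = 2 + \frac{70159}{9} = \frac{70177}{9} \approx 7797.4$)
$\frac{1}{v + \frac{-31846 - 37668}{-43051 + 26918}} = \frac{1}{\frac{70177}{9} + \frac{-31846 - 37668}{-43051 + 26918}} = \frac{1}{\frac{70177}{9} - \frac{69514}{-16133}} = \frac{1}{\frac{70177}{9} - - \frac{69514}{16133}} = \frac{1}{\frac{70177}{9} + \frac{69514}{16133}} = \frac{1}{\frac{1132791167}{145197}} = \frac{145197}{1132791167}$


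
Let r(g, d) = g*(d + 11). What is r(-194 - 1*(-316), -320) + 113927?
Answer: 76229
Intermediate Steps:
r(g, d) = g*(11 + d)
r(-194 - 1*(-316), -320) + 113927 = (-194 - 1*(-316))*(11 - 320) + 113927 = (-194 + 316)*(-309) + 113927 = 122*(-309) + 113927 = -37698 + 113927 = 76229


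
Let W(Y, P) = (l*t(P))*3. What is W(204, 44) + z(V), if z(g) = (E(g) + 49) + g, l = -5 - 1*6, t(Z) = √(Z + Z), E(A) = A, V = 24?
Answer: 97 - 66*√22 ≈ -212.57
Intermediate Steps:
t(Z) = √2*√Z (t(Z) = √(2*Z) = √2*√Z)
l = -11 (l = -5 - 6 = -11)
z(g) = 49 + 2*g (z(g) = (g + 49) + g = (49 + g) + g = 49 + 2*g)
W(Y, P) = -33*√2*√P (W(Y, P) = -11*√2*√P*3 = -33*√2*√P)
W(204, 44) + z(V) = -33*√2*√44 + (49 + 2*24) = -33*√2*2*√11 + (49 + 48) = -66*√22 + 97 = 97 - 66*√22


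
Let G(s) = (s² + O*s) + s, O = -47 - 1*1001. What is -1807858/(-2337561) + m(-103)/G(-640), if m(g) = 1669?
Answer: 1955809514749/2523817860480 ≈ 0.77494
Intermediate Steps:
O = -1048 (O = -47 - 1001 = -1048)
G(s) = s² - 1047*s (G(s) = (s² - 1048*s) + s = s² - 1047*s)
-1807858/(-2337561) + m(-103)/G(-640) = -1807858/(-2337561) + 1669/((-640*(-1047 - 640))) = -1807858*(-1/2337561) + 1669/((-640*(-1687))) = 1807858/2337561 + 1669/1079680 = 1955809514749/2523817860480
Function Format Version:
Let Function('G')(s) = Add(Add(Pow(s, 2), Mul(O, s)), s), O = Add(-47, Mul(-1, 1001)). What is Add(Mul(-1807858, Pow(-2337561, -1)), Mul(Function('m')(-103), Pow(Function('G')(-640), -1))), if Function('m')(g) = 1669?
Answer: Rational(1955809514749, 2523817860480) ≈ 0.77494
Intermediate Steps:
O = -1048 (O = Add(-47, -1001) = -1048)
Function('G')(s) = Add(Pow(s, 2), Mul(-1047, s)) (Function('G')(s) = Add(Add(Pow(s, 2), Mul(-1048, s)), s) = Add(Pow(s, 2), Mul(-1047, s)))
Add(Mul(-1807858, Pow(-2337561, -1)), Mul(Function('m')(-103), Pow(Function('G')(-640), -1))) = Add(Mul(-1807858, Pow(-2337561, -1)), Mul(1669, Pow(Mul(-640, Add(-1047, -640)), -1))) = Add(Mul(-1807858, Rational(-1, 2337561)), Mul(1669, Pow(Mul(-640, -1687), -1))) = Add(Rational(1807858, 2337561), Mul(1669, Pow(1079680, -1))) = Add(Rational(1807858, 2337561), Mul(1669, Rational(1, 1079680))) = Add(Rational(1807858, 2337561), Rational(1669, 1079680)) = Rational(1955809514749, 2523817860480)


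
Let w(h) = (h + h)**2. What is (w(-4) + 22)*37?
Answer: 3182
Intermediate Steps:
w(h) = 4*h**2 (w(h) = (2*h)**2 = 4*h**2)
(w(-4) + 22)*37 = (4*(-4)**2 + 22)*37 = (4*16 + 22)*37 = (64 + 22)*37 = 86*37 = 3182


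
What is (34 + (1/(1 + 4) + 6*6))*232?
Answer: 81432/5 ≈ 16286.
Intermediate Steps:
(34 + (1/(1 + 4) + 6*6))*232 = (34 + (1/5 + 36))*232 = (34 + (⅕ + 36))*232 = (34 + 181/5)*232 = (351/5)*232 = 81432/5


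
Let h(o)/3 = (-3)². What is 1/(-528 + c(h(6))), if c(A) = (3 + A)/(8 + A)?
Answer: -7/3690 ≈ -0.0018970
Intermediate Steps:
h(o) = 27 (h(o) = 3*(-3)² = 3*9 = 27)
c(A) = (3 + A)/(8 + A)
1/(-528 + c(h(6))) = 1/(-528 + (3 + 27)/(8 + 27)) = 1/(-528 + 30/35) = 1/(-528 + (1/35)*30) = 1/(-528 + 6/7) = 1/(-3690/7) = -7/3690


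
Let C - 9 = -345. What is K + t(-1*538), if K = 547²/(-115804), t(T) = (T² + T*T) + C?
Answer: 66998336599/115804 ≈ 5.7855e+5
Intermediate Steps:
C = -336 (C = 9 - 345 = -336)
t(T) = -336 + 2*T² (t(T) = (T² + T*T) - 336 = (T² + T²) - 336 = 2*T² - 336 = -336 + 2*T²)
K = -299209/115804 (K = 299209*(-1/115804) = -299209/115804 ≈ -2.5838)
K + t(-1*538) = -299209/115804 + (-336 + 2*(-1*538)²) = -299209/115804 + (-336 + 2*(-538)²) = -299209/115804 + (-336 + 2*289444) = -299209/115804 + (-336 + 578888) = -299209/115804 + 578552 = 66998336599/115804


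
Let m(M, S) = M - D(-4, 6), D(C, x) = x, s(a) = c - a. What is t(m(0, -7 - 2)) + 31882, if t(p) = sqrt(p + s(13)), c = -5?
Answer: 31882 + 2*I*sqrt(6) ≈ 31882.0 + 4.899*I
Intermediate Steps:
s(a) = -5 - a
m(M, S) = -6 + M (m(M, S) = M - 1*6 = M - 6 = -6 + M)
t(p) = sqrt(-18 + p) (t(p) = sqrt(p + (-5 - 1*13)) = sqrt(p + (-5 - 13)) = sqrt(p - 18) = sqrt(-18 + p))
t(m(0, -7 - 2)) + 31882 = sqrt(-18 + (-6 + 0)) + 31882 = sqrt(-18 - 6) + 31882 = sqrt(-24) + 31882 = 2*I*sqrt(6) + 31882 = 31882 + 2*I*sqrt(6)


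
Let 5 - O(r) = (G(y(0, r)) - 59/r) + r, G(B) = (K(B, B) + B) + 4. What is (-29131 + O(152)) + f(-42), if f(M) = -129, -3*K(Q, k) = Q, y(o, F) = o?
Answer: -4470413/152 ≈ -29411.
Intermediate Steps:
K(Q, k) = -Q/3
G(B) = 4 + 2*B/3 (G(B) = (-B/3 + B) + 4 = 2*B/3 + 4 = 4 + 2*B/3)
O(r) = 1 - r + 59/r (O(r) = 5 - (((4 + (⅔)*0) - 59/r) + r) = 5 - (((4 + 0) - 59/r) + r) = 5 - ((4 - 59/r) + r) = 5 - (4 + r - 59/r) = 5 + (-4 - r + 59/r) = 1 - r + 59/r)
(-29131 + O(152)) + f(-42) = (-29131 + (1 - 1*152 + 59/152)) - 129 = (-29131 + (1 - 152 + 59*(1/152))) - 129 = (-29131 + (1 - 152 + 59/152)) - 129 = (-29131 - 22893/152) - 129 = -4450805/152 - 129 = -4470413/152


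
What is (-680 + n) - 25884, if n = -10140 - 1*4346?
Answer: -41050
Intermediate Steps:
n = -14486 (n = -10140 - 4346 = -14486)
(-680 + n) - 25884 = (-680 - 14486) - 25884 = -15166 - 25884 = -41050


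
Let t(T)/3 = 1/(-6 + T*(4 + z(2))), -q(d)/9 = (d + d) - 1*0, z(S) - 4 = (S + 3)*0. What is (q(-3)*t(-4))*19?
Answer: -81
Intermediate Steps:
z(S) = 4 (z(S) = 4 + (S + 3)*0 = 4 + (3 + S)*0 = 4 + 0 = 4)
q(d) = -18*d (q(d) = -9*((d + d) - 1*0) = -9*(2*d + 0) = -18*d)
t(T) = 3/(-6 + 8*T) (t(T) = 3/(-6 + T*(4 + 4)) = 3/(-6 + T*8) = 3/(-6 + 8*T))
(q(-3)*t(-4))*19 = ((-18*(-3))*(3/(2*(-3 + 4*(-4)))))*19 = (54*(3/(2*(-3 - 16))))*19 = (54*((3/2)/(-19)))*19 = (54*((3/2)*(-1/19)))*19 = (54*(-3/38))*19 = -81/19*19 = -81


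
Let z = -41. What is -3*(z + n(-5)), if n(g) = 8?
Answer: 99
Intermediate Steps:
-3*(z + n(-5)) = -3*(-41 + 8) = -3*(-33) = 99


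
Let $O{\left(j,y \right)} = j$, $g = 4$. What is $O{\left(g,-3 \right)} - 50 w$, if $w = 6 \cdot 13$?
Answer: $-3896$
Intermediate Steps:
$w = 78$
$O{\left(g,-3 \right)} - 50 w = 4 - 3900 = -3896$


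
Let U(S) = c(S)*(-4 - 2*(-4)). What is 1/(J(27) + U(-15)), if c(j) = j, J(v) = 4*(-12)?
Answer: -1/108 ≈ -0.0092593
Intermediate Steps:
J(v) = -48
U(S) = 4*S (U(S) = S*(-4 - 2*(-4)) = S*(-4 + 8) = S*4 = 4*S)
1/(J(27) + U(-15)) = 1/(-48 + 4*(-15)) = 1/(-48 - 60) = 1/(-108) = -1/108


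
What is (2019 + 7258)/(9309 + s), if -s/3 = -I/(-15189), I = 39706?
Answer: 46969451/47091761 ≈ 0.99740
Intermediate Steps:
s = -39706/5063 (s = -(-3)*39706/(-15189) = -(-3)*39706*(-1/15189) = -(-3)*(-39706)/15189 = -3*39706/15189 = -39706/5063 ≈ -7.8424)
(2019 + 7258)/(9309 + s) = (2019 + 7258)/(9309 - 39706/5063) = 9277/(47091761/5063) = 9277*(5063/47091761) = 46969451/47091761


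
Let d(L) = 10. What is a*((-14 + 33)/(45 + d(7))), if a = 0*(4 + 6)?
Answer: 0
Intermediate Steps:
a = 0 (a = 0*10 = 0)
a*((-14 + 33)/(45 + d(7))) = 0*((-14 + 33)/(45 + 10)) = 0*(19/55) = 0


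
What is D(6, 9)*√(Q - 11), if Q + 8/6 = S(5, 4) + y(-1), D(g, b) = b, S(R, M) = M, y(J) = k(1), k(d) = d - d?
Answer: 15*I*√3 ≈ 25.981*I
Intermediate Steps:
k(d) = 0
y(J) = 0
Q = 8/3 (Q = -4/3 + (4 + 0) = -4/3 + 4 = 8/3 ≈ 2.6667)
D(6, 9)*√(Q - 11) = 9*√(8/3 - 11) = 9*√(-25/3) = 9*(5*I*√3/3) = 15*I*√3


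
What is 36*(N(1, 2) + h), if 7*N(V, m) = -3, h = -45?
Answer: -11448/7 ≈ -1635.4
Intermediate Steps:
N(V, m) = -3/7 (N(V, m) = (1/7)*(-3) = -3/7)
36*(N(1, 2) + h) = 36*(-3/7 - 45) = 36*(-318/7) = -11448/7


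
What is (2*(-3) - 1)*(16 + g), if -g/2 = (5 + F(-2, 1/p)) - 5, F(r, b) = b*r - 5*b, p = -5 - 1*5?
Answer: -511/5 ≈ -102.20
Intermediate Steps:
p = -10 (p = -5 - 5 = -10)
F(r, b) = -5*b + b*r
g = -7/5 (g = -2*((5 + (-5 - 2)/(-10)) - 5) = -2*((5 - ⅒*(-7)) - 5) = -2*((5 + 7/10) - 5) = -2*(57/10 - 5) = -2*7/10 = -7/5 ≈ -1.4000)
(2*(-3) - 1)*(16 + g) = (2*(-3) - 1)*(16 - 7/5) = (-6 - 1)*(73/5) = -7*73/5 = -511/5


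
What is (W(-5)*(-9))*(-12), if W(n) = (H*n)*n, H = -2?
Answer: -5400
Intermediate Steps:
W(n) = -2*n**2 (W(n) = (-2*n)*n = -2*n**2)
(W(-5)*(-9))*(-12) = (-2*(-5)**2*(-9))*(-12) = (-2*25*(-9))*(-12) = -50*(-9)*(-12) = 450*(-12) = -5400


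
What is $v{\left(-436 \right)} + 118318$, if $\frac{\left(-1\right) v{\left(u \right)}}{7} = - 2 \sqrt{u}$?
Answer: $118318 + 28 i \sqrt{109} \approx 1.1832 \cdot 10^{5} + 292.33 i$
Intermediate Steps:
$v{\left(u \right)} = 14 \sqrt{u}$ ($v{\left(u \right)} = - 7 \left(- 2 \sqrt{u}\right) = 14 \sqrt{u}$)
$v{\left(-436 \right)} + 118318 = 14 \sqrt{-436} + 118318 = 14 \cdot 2 i \sqrt{109} + 118318 = 28 i \sqrt{109} + 118318 = 118318 + 28 i \sqrt{109}$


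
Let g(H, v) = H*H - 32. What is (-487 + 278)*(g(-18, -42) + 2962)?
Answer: -680086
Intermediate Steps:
g(H, v) = -32 + H**2 (g(H, v) = H**2 - 32 = -32 + H**2)
(-487 + 278)*(g(-18, -42) + 2962) = (-487 + 278)*((-32 + (-18)**2) + 2962) = -209*((-32 + 324) + 2962) = -209*(292 + 2962) = -209*3254 = -680086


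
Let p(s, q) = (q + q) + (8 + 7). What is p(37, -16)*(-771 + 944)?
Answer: -2941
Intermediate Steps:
p(s, q) = 15 + 2*q (p(s, q) = 2*q + 15 = 15 + 2*q)
p(37, -16)*(-771 + 944) = (15 + 2*(-16))*(-771 + 944) = (15 - 32)*173 = -17*173 = -2941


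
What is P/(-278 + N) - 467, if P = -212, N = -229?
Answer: -236557/507 ≈ -466.58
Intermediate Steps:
P/(-278 + N) - 467 = -212/(-278 - 229) - 467 = -212/(-507) - 467 = -1/507*(-212) - 467 = 212/507 - 467 = -236557/507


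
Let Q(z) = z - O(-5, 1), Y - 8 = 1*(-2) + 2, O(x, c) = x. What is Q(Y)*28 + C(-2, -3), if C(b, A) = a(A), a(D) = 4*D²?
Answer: 400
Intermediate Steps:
Y = 8 (Y = 8 + (1*(-2) + 2) = 8 + (-2 + 2) = 8 + 0 = 8)
C(b, A) = 4*A²
Q(z) = 5 + z (Q(z) = z - 1*(-5) = z + 5 = 5 + z)
Q(Y)*28 + C(-2, -3) = (5 + 8)*28 + 4*(-3)² = 13*28 + 4*9 = 364 + 36 = 400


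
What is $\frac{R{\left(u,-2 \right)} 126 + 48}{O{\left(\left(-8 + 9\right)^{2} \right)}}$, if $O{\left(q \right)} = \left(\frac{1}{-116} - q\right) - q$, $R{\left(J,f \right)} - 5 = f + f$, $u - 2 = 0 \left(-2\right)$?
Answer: $- \frac{20184}{233} \approx -86.627$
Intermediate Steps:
$u = 2$ ($u = 2 + 0 \left(-2\right) = 2 + 0 = 2$)
$R{\left(J,f \right)} = 5 + 2 f$ ($R{\left(J,f \right)} = 5 + \left(f + f\right) = 5 + 2 f$)
$O{\left(q \right)} = - \frac{1}{116} - 2 q$ ($O{\left(q \right)} = \left(- \frac{1}{116} - q\right) - q = - \frac{1}{116} - 2 q$)
$\frac{R{\left(u,-2 \right)} 126 + 48}{O{\left(\left(-8 + 9\right)^{2} \right)}} = \frac{\left(5 + 2 \left(-2\right)\right) 126 + 48}{- \frac{1}{116} - 2 \left(-8 + 9\right)^{2}} = \frac{\left(5 - 4\right) 126 + 48}{- \frac{1}{116} - 2 \cdot 1^{2}} = \frac{1 \cdot 126 + 48}{- \frac{1}{116} - 2} = \frac{126 + 48}{- \frac{1}{116} - 2} = \frac{174}{- \frac{233}{116}} = 174 \left(- \frac{116}{233}\right) = - \frac{20184}{233}$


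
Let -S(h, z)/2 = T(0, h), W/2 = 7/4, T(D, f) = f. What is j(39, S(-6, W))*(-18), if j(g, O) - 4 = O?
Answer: -288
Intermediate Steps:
W = 7/2 (W = 2*(7/4) = 7/2 ≈ 3.5000)
S(h, z) = -2*h
j(g, O) = 4 + O
j(39, S(-6, W))*(-18) = (4 - 2*(-6))*(-18) = (4 + 12)*(-18) = 16*(-18) = -288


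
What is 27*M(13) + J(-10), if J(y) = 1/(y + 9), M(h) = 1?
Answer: 26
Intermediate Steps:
J(y) = 1/(9 + y)
27*M(13) + J(-10) = 27*1 + 1/(9 - 10) = 27 + 1/(-1) = 27 - 1 = 26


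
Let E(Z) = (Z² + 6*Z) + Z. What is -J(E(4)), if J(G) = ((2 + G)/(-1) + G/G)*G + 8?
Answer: 1972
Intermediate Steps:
E(Z) = Z² + 7*Z
J(G) = 8 + G*(-1 - G) (J(G) = ((2 + G)*(-1) + 1)*G + 8 = ((-2 - G) + 1)*G + 8 = (-1 - G)*G + 8 = G*(-1 - G) + 8 = 8 + G*(-1 - G))
-J(E(4)) = -(8 - 4*(7 + 4) - (4*(7 + 4))²) = -(8 - 4*11 - (4*11)²) = -(8 - 1*44 - 1*44²) = -(8 - 44 - 1*1936) = -(8 - 44 - 1936) = -1*(-1972) = 1972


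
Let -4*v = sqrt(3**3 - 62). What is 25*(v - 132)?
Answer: -3300 - 25*I*sqrt(35)/4 ≈ -3300.0 - 36.976*I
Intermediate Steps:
v = -I*sqrt(35)/4 (v = -sqrt(3**3 - 62)/4 = -sqrt(27 - 62)/4 = -I*sqrt(35)/4 ≈ -1.479*I)
25*(v - 132) = 25*(-I*sqrt(35)/4 - 132) = 25*(-132 - I*sqrt(35)/4) = -3300 - 25*I*sqrt(35)/4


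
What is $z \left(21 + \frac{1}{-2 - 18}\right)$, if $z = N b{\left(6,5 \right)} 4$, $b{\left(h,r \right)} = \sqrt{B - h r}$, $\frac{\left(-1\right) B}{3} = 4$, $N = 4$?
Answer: $\frac{1676 i \sqrt{42}}{5} \approx 2172.3 i$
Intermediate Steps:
$B = -12$ ($B = \left(-3\right) 4 = -12$)
$b{\left(h,r \right)} = \sqrt{-12 - h r}$
$z = 16 i \sqrt{42}$ ($z = 4 \sqrt{-12 - 6 \cdot 5} \cdot 4 = 4 \sqrt{-12 - 30} \cdot 4 = 4 \sqrt{-42} \cdot 4 = 4 i \sqrt{42} \cdot 4 = 16 i \sqrt{42} \approx 103.69 i$)
$z \left(21 + \frac{1}{-2 - 18}\right) = 16 i \sqrt{42} \left(21 + \frac{1}{-2 - 18}\right) = 16 i \sqrt{42} \left(21 + \frac{1}{-20}\right) = 16 i \sqrt{42} \left(21 - \frac{1}{20}\right) = 16 i \sqrt{42} \cdot \frac{419}{20} = \frac{1676 i \sqrt{42}}{5}$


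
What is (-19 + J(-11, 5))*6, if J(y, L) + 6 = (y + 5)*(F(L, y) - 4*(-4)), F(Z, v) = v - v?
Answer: -726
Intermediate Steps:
F(Z, v) = 0
J(y, L) = 74 + 16*y (J(y, L) = -6 + (y + 5)*(0 - 4*(-4)) = -6 + (5 + y)*(0 + 16) = -6 + (5 + y)*16 = -6 + (80 + 16*y) = 74 + 16*y)
(-19 + J(-11, 5))*6 = (-19 + (74 + 16*(-11)))*6 = (-19 + (74 - 176))*6 = (-19 - 102)*6 = -121*6 = -726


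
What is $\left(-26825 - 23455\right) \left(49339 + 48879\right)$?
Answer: $-4938401040$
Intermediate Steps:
$\left(-26825 - 23455\right) \left(49339 + 48879\right) = \left(-50280\right) 98218 = -4938401040$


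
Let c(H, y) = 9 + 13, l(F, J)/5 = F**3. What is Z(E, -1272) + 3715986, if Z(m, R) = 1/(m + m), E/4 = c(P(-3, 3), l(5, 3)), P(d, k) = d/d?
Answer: 654013537/176 ≈ 3.7160e+6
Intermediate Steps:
l(F, J) = 5*F**3
P(d, k) = 1
c(H, y) = 22
E = 88 (E = 4*22 = 88)
Z(m, R) = 1/(2*m)
Z(E, -1272) + 3715986 = (1/2)/88 + 3715986 = (1/2)*(1/88) + 3715986 = 1/176 + 3715986 = 654013537/176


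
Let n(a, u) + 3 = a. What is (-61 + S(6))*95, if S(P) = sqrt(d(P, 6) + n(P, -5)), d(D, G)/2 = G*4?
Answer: -5795 + 95*sqrt(51) ≈ -5116.6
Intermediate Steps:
n(a, u) = -3 + a
d(D, G) = 8*G (d(D, G) = 2*(G*4) = 2*(4*G) = 8*G)
S(P) = sqrt(45 + P) (S(P) = sqrt(8*6 + (-3 + P)) = sqrt(48 + (-3 + P)) = sqrt(45 + P))
(-61 + S(6))*95 = (-61 + sqrt(45 + 6))*95 = (-61 + sqrt(51))*95 = -5795 + 95*sqrt(51)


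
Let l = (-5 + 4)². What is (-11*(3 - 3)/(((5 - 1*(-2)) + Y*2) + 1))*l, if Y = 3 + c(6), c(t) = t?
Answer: 0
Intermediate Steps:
Y = 9 (Y = 3 + 6 = 9)
l = 1 (l = (-1)² = 1)
(-11*(3 - 3)/(((5 - 1*(-2)) + Y*2) + 1))*l = -11*(3 - 3)/(((5 - 1*(-2)) + 9*2) + 1)*1 = -0/(((5 + 2) + 18) + 1)*1 = -0/((7 + 18) + 1)*1 = -0/(25 + 1)*1 = -0/26*1 = -11*0*1 = 0*1 = 0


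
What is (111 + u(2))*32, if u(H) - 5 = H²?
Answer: 3840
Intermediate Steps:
u(H) = 5 + H²
(111 + u(2))*32 = (111 + (5 + 2²))*32 = (111 + (5 + 4))*32 = (111 + 9)*32 = 120*32 = 3840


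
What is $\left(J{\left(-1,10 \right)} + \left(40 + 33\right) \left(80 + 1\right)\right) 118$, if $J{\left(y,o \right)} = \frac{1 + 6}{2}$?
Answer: $698147$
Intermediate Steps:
$J{\left(y,o \right)} = \frac{7}{2}$ ($J{\left(y,o \right)} = 7 \cdot \frac{1}{2} = \frac{7}{2}$)
$\left(J{\left(-1,10 \right)} + \left(40 + 33\right) \left(80 + 1\right)\right) 118 = \left(\frac{7}{2} + \left(40 + 33\right) \left(80 + 1\right)\right) 118 = \left(\frac{7}{2} + 73 \cdot 81\right) 118 = \left(\frac{7}{2} + 5913\right) 118 = \frac{11833}{2} \cdot 118 = 698147$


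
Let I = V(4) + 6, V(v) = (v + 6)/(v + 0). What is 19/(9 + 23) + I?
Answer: 291/32 ≈ 9.0938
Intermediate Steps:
V(v) = (6 + v)/v
I = 17/2 (I = (6 + 4)/4 + 6 = (¼)*10 + 6 = 5/2 + 6 = 17/2 ≈ 8.5000)
19/(9 + 23) + I = 19/(9 + 23) + 17/2 = 19/32 + 17/2 = 291/32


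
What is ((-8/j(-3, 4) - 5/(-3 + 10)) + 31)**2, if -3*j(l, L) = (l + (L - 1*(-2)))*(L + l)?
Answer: 71824/49 ≈ 1465.8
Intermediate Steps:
j(l, L) = -(L + l)*(2 + L + l)/3 (j(l, L) = -(l + (L - 1*(-2)))*(L + l)/3 = -(l + (L + 2))*(L + l)/3 = -(l + (2 + L))*(L + l)/3 = -(2 + L + l)*(L + l)/3 = -(L + l)*(2 + L + l)/3)
((-8/j(-3, 4) - 5/(-3 + 10)) + 31)**2 = ((-8/(-2/3*4 - 2/3*(-3) - 1/3*4**2 - 1/3*(-3)**2 - 2/3*4*(-3)) - 5/(-3 + 10)) + 31)**2 = ((-8/(-8/3 + 2 - 1/3*16 - 1/3*9 + 8) - 5/7) + 31)**2 = ((-8/(-8/3 + 2 - 16/3 - 3 + 8) - 5*1/7) + 31)**2 = ((-8/(-1) - 5/7) + 31)**2 = ((-8*(-1) - 5/7) + 31)**2 = ((8 - 5/7) + 31)**2 = (51/7 + 31)**2 = (268/7)**2 = 71824/49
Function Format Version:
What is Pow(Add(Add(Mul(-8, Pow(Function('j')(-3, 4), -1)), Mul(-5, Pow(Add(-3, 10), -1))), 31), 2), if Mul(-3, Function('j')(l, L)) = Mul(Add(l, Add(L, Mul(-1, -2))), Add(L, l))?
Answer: Rational(71824, 49) ≈ 1465.8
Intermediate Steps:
Function('j')(l, L) = Mul(Rational(-1, 3), Add(L, l), Add(2, L, l)) (Function('j')(l, L) = Mul(Rational(-1, 3), Mul(Add(l, Add(L, Mul(-1, -2))), Add(L, l))) = Mul(Rational(-1, 3), Mul(Add(l, Add(L, 2)), Add(L, l))) = Mul(Rational(-1, 3), Mul(Add(l, Add(2, L)), Add(L, l))) = Mul(Rational(-1, 3), Mul(Add(2, L, l), Add(L, l))) = Mul(Rational(-1, 3), Mul(Add(L, l), Add(2, L, l))) = Mul(Rational(-1, 3), Add(L, l), Add(2, L, l)))
Pow(Add(Add(Mul(-8, Pow(Function('j')(-3, 4), -1)), Mul(-5, Pow(Add(-3, 10), -1))), 31), 2) = Pow(Add(Add(Mul(-8, Pow(Add(Mul(Rational(-2, 3), 4), Mul(Rational(-2, 3), -3), Mul(Rational(-1, 3), Pow(4, 2)), Mul(Rational(-1, 3), Pow(-3, 2)), Mul(Rational(-2, 3), 4, -3)), -1)), Mul(-5, Pow(Add(-3, 10), -1))), 31), 2) = Pow(Add(Add(Mul(-8, Pow(Add(Rational(-8, 3), 2, Mul(Rational(-1, 3), 16), Mul(Rational(-1, 3), 9), 8), -1)), Mul(-5, Pow(7, -1))), 31), 2) = Pow(Add(Add(Mul(-8, Pow(Add(Rational(-8, 3), 2, Rational(-16, 3), -3, 8), -1)), Mul(-5, Rational(1, 7))), 31), 2) = Pow(Add(Add(Mul(-8, Pow(-1, -1)), Rational(-5, 7)), 31), 2) = Pow(Add(Add(Mul(-8, -1), Rational(-5, 7)), 31), 2) = Pow(Add(Add(8, Rational(-5, 7)), 31), 2) = Pow(Add(Rational(51, 7), 31), 2) = Pow(Rational(268, 7), 2) = Rational(71824, 49)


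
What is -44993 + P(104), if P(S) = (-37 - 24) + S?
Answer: -44950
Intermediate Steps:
P(S) = -61 + S
-44993 + P(104) = -44993 + (-61 + 104) = -44993 + 43 = -44950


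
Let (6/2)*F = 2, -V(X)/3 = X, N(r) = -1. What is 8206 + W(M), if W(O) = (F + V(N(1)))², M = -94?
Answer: 73975/9 ≈ 8219.4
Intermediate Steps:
V(X) = -3*X
F = ⅔ (F = (⅓)*2 = ⅔ ≈ 0.66667)
W(O) = 121/9 (W(O) = (⅔ - 3*(-1))² = (⅔ + 3)² = (11/3)² = 121/9)
8206 + W(M) = 8206 + 121/9 = 73975/9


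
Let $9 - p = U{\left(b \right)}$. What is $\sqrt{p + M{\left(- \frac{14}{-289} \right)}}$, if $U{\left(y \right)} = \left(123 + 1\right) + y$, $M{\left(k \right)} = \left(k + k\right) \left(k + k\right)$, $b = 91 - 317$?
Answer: $\frac{\sqrt{9271615}}{289} \approx 10.536$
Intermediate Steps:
$b = -226$ ($b = 91 - 317 = -226$)
$M{\left(k \right)} = 4 k^{2}$ ($M{\left(k \right)} = 2 k 2 k = 4 k^{2}$)
$U{\left(y \right)} = 124 + y$
$p = 111$ ($p = 9 - \left(124 - 226\right) = 9 - -102 = 9 + 102 = 111$)
$\sqrt{p + M{\left(- \frac{14}{-289} \right)}} = \sqrt{111 + 4 \left(- \frac{14}{-289}\right)^{2}} = \sqrt{111 + 4 \left(\left(-14\right) \left(- \frac{1}{289}\right)\right)^{2}} = \sqrt{111 + 4 \left(\frac{14}{289}\right)^{2}} = \sqrt{111 + 4 \cdot \frac{196}{83521}} = \sqrt{111 + \frac{784}{83521}} = \sqrt{\frac{9271615}{83521}} = \frac{\sqrt{9271615}}{289}$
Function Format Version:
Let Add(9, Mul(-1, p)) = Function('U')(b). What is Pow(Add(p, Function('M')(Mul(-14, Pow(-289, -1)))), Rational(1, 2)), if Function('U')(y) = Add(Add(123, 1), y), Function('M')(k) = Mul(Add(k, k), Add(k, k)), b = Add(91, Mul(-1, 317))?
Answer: Mul(Rational(1, 289), Pow(9271615, Rational(1, 2))) ≈ 10.536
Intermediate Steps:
b = -226 (b = Add(91, -317) = -226)
Function('M')(k) = Mul(4, Pow(k, 2)) (Function('M')(k) = Mul(Mul(2, k), Mul(2, k)) = Mul(4, Pow(k, 2)))
Function('U')(y) = Add(124, y)
p = 111 (p = Add(9, Mul(-1, Add(124, -226))) = Add(9, Mul(-1, -102)) = Add(9, 102) = 111)
Pow(Add(p, Function('M')(Mul(-14, Pow(-289, -1)))), Rational(1, 2)) = Pow(Add(111, Mul(4, Pow(Mul(-14, Pow(-289, -1)), 2))), Rational(1, 2)) = Pow(Add(111, Mul(4, Pow(Mul(-14, Rational(-1, 289)), 2))), Rational(1, 2)) = Pow(Add(111, Mul(4, Pow(Rational(14, 289), 2))), Rational(1, 2)) = Pow(Add(111, Mul(4, Rational(196, 83521))), Rational(1, 2)) = Pow(Add(111, Rational(784, 83521)), Rational(1, 2)) = Pow(Rational(9271615, 83521), Rational(1, 2)) = Mul(Rational(1, 289), Pow(9271615, Rational(1, 2)))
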